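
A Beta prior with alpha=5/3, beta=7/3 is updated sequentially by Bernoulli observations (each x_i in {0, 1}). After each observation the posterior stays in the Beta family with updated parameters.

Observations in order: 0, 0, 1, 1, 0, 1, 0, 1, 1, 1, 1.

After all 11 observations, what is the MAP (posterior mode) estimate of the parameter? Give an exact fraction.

23/39

obs 1: x=0 → posterior Beta(5/3, 10/3)
obs 2: x=0 → posterior Beta(5/3, 13/3)
obs 3: x=1 → posterior Beta(8/3, 13/3)
obs 4: x=1 → posterior Beta(11/3, 13/3)
obs 5: x=0 → posterior Beta(11/3, 16/3)
obs 6: x=1 → posterior Beta(14/3, 16/3)
obs 7: x=0 → posterior Beta(14/3, 19/3)
obs 8: x=1 → posterior Beta(17/3, 19/3)
obs 9: x=1 → posterior Beta(20/3, 19/3)
obs 10: x=1 → posterior Beta(23/3, 19/3)
obs 11: x=1 → posterior Beta(26/3, 19/3)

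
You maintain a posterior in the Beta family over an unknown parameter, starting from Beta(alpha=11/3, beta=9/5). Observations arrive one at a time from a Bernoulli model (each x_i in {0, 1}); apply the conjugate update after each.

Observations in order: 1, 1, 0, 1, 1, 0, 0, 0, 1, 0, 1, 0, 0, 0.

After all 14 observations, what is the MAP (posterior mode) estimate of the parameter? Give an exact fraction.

65/131

obs 1: x=1 → posterior Beta(14/3, 9/5)
obs 2: x=1 → posterior Beta(17/3, 9/5)
obs 3: x=0 → posterior Beta(17/3, 14/5)
obs 4: x=1 → posterior Beta(20/3, 14/5)
obs 5: x=1 → posterior Beta(23/3, 14/5)
obs 6: x=0 → posterior Beta(23/3, 19/5)
obs 7: x=0 → posterior Beta(23/3, 24/5)
obs 8: x=0 → posterior Beta(23/3, 29/5)
obs 9: x=1 → posterior Beta(26/3, 29/5)
obs 10: x=0 → posterior Beta(26/3, 34/5)
obs 11: x=1 → posterior Beta(29/3, 34/5)
obs 12: x=0 → posterior Beta(29/3, 39/5)
obs 13: x=0 → posterior Beta(29/3, 44/5)
obs 14: x=0 → posterior Beta(29/3, 49/5)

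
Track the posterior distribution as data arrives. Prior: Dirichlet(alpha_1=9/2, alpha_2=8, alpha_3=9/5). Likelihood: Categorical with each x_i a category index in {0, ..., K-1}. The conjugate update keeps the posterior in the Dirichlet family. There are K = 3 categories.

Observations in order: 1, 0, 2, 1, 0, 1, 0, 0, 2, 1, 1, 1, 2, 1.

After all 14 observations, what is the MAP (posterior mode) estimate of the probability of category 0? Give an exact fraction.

obs 1: x=1 → posterior Dirichlet(9/2, 9, 9/5)
obs 2: x=0 → posterior Dirichlet(11/2, 9, 9/5)
obs 3: x=2 → posterior Dirichlet(11/2, 9, 14/5)
obs 4: x=1 → posterior Dirichlet(11/2, 10, 14/5)
obs 5: x=0 → posterior Dirichlet(13/2, 10, 14/5)
obs 6: x=1 → posterior Dirichlet(13/2, 11, 14/5)
obs 7: x=0 → posterior Dirichlet(15/2, 11, 14/5)
obs 8: x=0 → posterior Dirichlet(17/2, 11, 14/5)
obs 9: x=2 → posterior Dirichlet(17/2, 11, 19/5)
obs 10: x=1 → posterior Dirichlet(17/2, 12, 19/5)
obs 11: x=1 → posterior Dirichlet(17/2, 13, 19/5)
obs 12: x=1 → posterior Dirichlet(17/2, 14, 19/5)
obs 13: x=2 → posterior Dirichlet(17/2, 14, 24/5)
obs 14: x=1 → posterior Dirichlet(17/2, 15, 24/5)

75/253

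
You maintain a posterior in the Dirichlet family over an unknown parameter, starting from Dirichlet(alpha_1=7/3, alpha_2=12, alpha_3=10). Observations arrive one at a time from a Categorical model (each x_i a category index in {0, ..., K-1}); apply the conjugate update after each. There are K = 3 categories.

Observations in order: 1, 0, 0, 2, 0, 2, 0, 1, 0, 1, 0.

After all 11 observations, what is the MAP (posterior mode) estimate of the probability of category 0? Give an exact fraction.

obs 1: x=1 → posterior Dirichlet(7/3, 13, 10)
obs 2: x=0 → posterior Dirichlet(10/3, 13, 10)
obs 3: x=0 → posterior Dirichlet(13/3, 13, 10)
obs 4: x=2 → posterior Dirichlet(13/3, 13, 11)
obs 5: x=0 → posterior Dirichlet(16/3, 13, 11)
obs 6: x=2 → posterior Dirichlet(16/3, 13, 12)
obs 7: x=0 → posterior Dirichlet(19/3, 13, 12)
obs 8: x=1 → posterior Dirichlet(19/3, 14, 12)
obs 9: x=0 → posterior Dirichlet(22/3, 14, 12)
obs 10: x=1 → posterior Dirichlet(22/3, 15, 12)
obs 11: x=0 → posterior Dirichlet(25/3, 15, 12)

22/97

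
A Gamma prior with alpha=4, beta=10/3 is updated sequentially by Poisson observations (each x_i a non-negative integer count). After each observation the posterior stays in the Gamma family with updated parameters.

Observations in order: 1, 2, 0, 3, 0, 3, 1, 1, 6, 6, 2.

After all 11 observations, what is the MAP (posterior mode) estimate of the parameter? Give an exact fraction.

84/43

obs 1: x=1 → posterior Gamma(5, 13/3)
obs 2: x=2 → posterior Gamma(7, 16/3)
obs 3: x=0 → posterior Gamma(7, 19/3)
obs 4: x=3 → posterior Gamma(10, 22/3)
obs 5: x=0 → posterior Gamma(10, 25/3)
obs 6: x=3 → posterior Gamma(13, 28/3)
obs 7: x=1 → posterior Gamma(14, 31/3)
obs 8: x=1 → posterior Gamma(15, 34/3)
obs 9: x=6 → posterior Gamma(21, 37/3)
obs 10: x=6 → posterior Gamma(27, 40/3)
obs 11: x=2 → posterior Gamma(29, 43/3)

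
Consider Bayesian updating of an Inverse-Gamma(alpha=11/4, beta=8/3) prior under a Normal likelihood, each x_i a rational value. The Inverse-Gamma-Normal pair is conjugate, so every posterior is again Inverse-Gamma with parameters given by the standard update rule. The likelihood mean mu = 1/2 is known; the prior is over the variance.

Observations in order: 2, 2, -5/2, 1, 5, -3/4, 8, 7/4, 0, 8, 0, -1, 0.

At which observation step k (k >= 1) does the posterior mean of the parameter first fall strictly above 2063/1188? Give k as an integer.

k = 2

obs 1: x=2 → posterior Inverse-Gamma(13/4, 91/24)
obs 2: x=2 → posterior Inverse-Gamma(15/4, 59/12)
obs 3: x=-5/2 → posterior Inverse-Gamma(17/4, 113/12)
obs 4: x=1 → posterior Inverse-Gamma(19/4, 229/24)
obs 5: x=5 → posterior Inverse-Gamma(21/4, 59/3)
obs 6: x=-3/4 → posterior Inverse-Gamma(23/4, 1963/96)
obs 7: x=8 → posterior Inverse-Gamma(25/4, 4663/96)
obs 8: x=7/4 → posterior Inverse-Gamma(27/4, 2369/48)
obs 9: x=0 → posterior Inverse-Gamma(29/4, 2375/48)
obs 10: x=8 → posterior Inverse-Gamma(31/4, 3725/48)
obs 11: x=0 → posterior Inverse-Gamma(33/4, 3731/48)
obs 12: x=-1 → posterior Inverse-Gamma(35/4, 3785/48)
obs 13: x=0 → posterior Inverse-Gamma(37/4, 3791/48)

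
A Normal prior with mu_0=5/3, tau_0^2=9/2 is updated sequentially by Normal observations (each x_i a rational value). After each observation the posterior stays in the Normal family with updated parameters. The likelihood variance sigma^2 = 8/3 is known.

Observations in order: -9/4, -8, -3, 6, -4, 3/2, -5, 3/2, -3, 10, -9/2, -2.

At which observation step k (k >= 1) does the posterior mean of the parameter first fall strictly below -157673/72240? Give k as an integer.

k = 2

obs 1: x=-9/4 → posterior Normal(-409/516, 72/43)
obs 2: x=-8 → posterior Normal(-3001/840, 36/35)
obs 3: x=-3 → posterior Normal(-3973/1164, 72/97)
obs 4: x=6 → posterior Normal(-2029/1488, 18/31)
obs 5: x=-4 → posterior Normal(-3325/1812, 72/151)
obs 6: x=3/2 → posterior Normal(-2839/2136, 36/89)
obs 7: x=-5 → posterior Normal(-4459/2460, 72/205)
obs 8: x=3/2 → posterior Normal(-137/96, 9/29)
obs 9: x=-3 → posterior Normal(-4945/3108, 72/259)
obs 10: x=10 → posterior Normal(-155/312, 36/143)
obs 11: x=-9/2 → posterior Normal(-3163/3756, 72/313)
obs 12: x=-2 → posterior Normal(-3811/4080, 18/85)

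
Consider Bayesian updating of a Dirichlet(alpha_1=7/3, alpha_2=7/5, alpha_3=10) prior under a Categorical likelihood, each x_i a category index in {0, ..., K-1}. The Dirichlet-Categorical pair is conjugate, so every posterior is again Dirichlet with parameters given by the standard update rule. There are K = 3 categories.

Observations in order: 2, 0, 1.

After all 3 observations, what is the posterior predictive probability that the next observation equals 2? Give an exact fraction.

obs 1: x=2 → posterior Dirichlet(7/3, 7/5, 11)
obs 2: x=0 → posterior Dirichlet(10/3, 7/5, 11)
obs 3: x=1 → posterior Dirichlet(10/3, 12/5, 11)

165/251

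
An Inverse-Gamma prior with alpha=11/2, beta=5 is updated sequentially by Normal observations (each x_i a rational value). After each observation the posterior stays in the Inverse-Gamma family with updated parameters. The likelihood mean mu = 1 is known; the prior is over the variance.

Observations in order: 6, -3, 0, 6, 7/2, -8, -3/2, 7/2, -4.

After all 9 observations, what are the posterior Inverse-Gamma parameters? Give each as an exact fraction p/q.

obs 1: x=6 → posterior Inverse-Gamma(6, 35/2)
obs 2: x=-3 → posterior Inverse-Gamma(13/2, 51/2)
obs 3: x=0 → posterior Inverse-Gamma(7, 26)
obs 4: x=6 → posterior Inverse-Gamma(15/2, 77/2)
obs 5: x=7/2 → posterior Inverse-Gamma(8, 333/8)
obs 6: x=-8 → posterior Inverse-Gamma(17/2, 657/8)
obs 7: x=-3/2 → posterior Inverse-Gamma(9, 341/4)
obs 8: x=7/2 → posterior Inverse-Gamma(19/2, 707/8)
obs 9: x=-4 → posterior Inverse-Gamma(10, 807/8)

alpha=10, beta=807/8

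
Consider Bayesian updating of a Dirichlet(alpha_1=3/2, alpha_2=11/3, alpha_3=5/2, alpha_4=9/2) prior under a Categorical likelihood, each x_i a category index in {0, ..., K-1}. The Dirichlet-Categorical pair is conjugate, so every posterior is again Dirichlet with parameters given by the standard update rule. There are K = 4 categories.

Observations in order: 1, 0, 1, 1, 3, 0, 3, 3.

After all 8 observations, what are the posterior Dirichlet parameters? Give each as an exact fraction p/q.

alpha_1=7/2, alpha_2=20/3, alpha_3=5/2, alpha_4=15/2

obs 1: x=1 → posterior Dirichlet(3/2, 14/3, 5/2, 9/2)
obs 2: x=0 → posterior Dirichlet(5/2, 14/3, 5/2, 9/2)
obs 3: x=1 → posterior Dirichlet(5/2, 17/3, 5/2, 9/2)
obs 4: x=1 → posterior Dirichlet(5/2, 20/3, 5/2, 9/2)
obs 5: x=3 → posterior Dirichlet(5/2, 20/3, 5/2, 11/2)
obs 6: x=0 → posterior Dirichlet(7/2, 20/3, 5/2, 11/2)
obs 7: x=3 → posterior Dirichlet(7/2, 20/3, 5/2, 13/2)
obs 8: x=3 → posterior Dirichlet(7/2, 20/3, 5/2, 15/2)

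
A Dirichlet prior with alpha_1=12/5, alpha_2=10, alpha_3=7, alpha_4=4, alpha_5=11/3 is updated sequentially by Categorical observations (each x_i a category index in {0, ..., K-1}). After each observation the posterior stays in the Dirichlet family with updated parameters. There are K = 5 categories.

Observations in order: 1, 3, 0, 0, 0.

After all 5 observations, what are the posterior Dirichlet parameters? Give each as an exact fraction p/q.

obs 1: x=1 → posterior Dirichlet(12/5, 11, 7, 4, 11/3)
obs 2: x=3 → posterior Dirichlet(12/5, 11, 7, 5, 11/3)
obs 3: x=0 → posterior Dirichlet(17/5, 11, 7, 5, 11/3)
obs 4: x=0 → posterior Dirichlet(22/5, 11, 7, 5, 11/3)
obs 5: x=0 → posterior Dirichlet(27/5, 11, 7, 5, 11/3)

alpha_1=27/5, alpha_2=11, alpha_3=7, alpha_4=5, alpha_5=11/3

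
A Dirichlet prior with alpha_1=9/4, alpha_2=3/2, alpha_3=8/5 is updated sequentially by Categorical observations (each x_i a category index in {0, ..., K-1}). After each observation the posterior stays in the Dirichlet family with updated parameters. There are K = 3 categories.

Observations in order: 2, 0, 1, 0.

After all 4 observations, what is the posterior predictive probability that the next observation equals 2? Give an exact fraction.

obs 1: x=2 → posterior Dirichlet(9/4, 3/2, 13/5)
obs 2: x=0 → posterior Dirichlet(13/4, 3/2, 13/5)
obs 3: x=1 → posterior Dirichlet(13/4, 5/2, 13/5)
obs 4: x=0 → posterior Dirichlet(17/4, 5/2, 13/5)

52/187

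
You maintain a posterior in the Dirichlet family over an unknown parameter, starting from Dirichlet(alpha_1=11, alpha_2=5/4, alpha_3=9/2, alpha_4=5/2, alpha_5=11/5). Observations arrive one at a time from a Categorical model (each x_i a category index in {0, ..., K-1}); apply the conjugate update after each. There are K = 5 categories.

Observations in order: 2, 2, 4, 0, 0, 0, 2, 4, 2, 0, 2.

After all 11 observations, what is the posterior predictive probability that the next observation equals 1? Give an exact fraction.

25/649

obs 1: x=2 → posterior Dirichlet(11, 5/4, 11/2, 5/2, 11/5)
obs 2: x=2 → posterior Dirichlet(11, 5/4, 13/2, 5/2, 11/5)
obs 3: x=4 → posterior Dirichlet(11, 5/4, 13/2, 5/2, 16/5)
obs 4: x=0 → posterior Dirichlet(12, 5/4, 13/2, 5/2, 16/5)
obs 5: x=0 → posterior Dirichlet(13, 5/4, 13/2, 5/2, 16/5)
obs 6: x=0 → posterior Dirichlet(14, 5/4, 13/2, 5/2, 16/5)
obs 7: x=2 → posterior Dirichlet(14, 5/4, 15/2, 5/2, 16/5)
obs 8: x=4 → posterior Dirichlet(14, 5/4, 15/2, 5/2, 21/5)
obs 9: x=2 → posterior Dirichlet(14, 5/4, 17/2, 5/2, 21/5)
obs 10: x=0 → posterior Dirichlet(15, 5/4, 17/2, 5/2, 21/5)
obs 11: x=2 → posterior Dirichlet(15, 5/4, 19/2, 5/2, 21/5)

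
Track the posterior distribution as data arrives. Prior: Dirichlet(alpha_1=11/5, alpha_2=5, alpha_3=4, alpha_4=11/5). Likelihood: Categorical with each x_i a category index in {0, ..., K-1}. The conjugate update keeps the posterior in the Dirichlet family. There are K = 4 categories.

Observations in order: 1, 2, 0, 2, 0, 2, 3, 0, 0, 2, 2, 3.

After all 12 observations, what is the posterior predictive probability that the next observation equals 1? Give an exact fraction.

obs 1: x=1 → posterior Dirichlet(11/5, 6, 4, 11/5)
obs 2: x=2 → posterior Dirichlet(11/5, 6, 5, 11/5)
obs 3: x=0 → posterior Dirichlet(16/5, 6, 5, 11/5)
obs 4: x=2 → posterior Dirichlet(16/5, 6, 6, 11/5)
obs 5: x=0 → posterior Dirichlet(21/5, 6, 6, 11/5)
obs 6: x=2 → posterior Dirichlet(21/5, 6, 7, 11/5)
obs 7: x=3 → posterior Dirichlet(21/5, 6, 7, 16/5)
obs 8: x=0 → posterior Dirichlet(26/5, 6, 7, 16/5)
obs 9: x=0 → posterior Dirichlet(31/5, 6, 7, 16/5)
obs 10: x=2 → posterior Dirichlet(31/5, 6, 8, 16/5)
obs 11: x=2 → posterior Dirichlet(31/5, 6, 9, 16/5)
obs 12: x=3 → posterior Dirichlet(31/5, 6, 9, 21/5)

30/127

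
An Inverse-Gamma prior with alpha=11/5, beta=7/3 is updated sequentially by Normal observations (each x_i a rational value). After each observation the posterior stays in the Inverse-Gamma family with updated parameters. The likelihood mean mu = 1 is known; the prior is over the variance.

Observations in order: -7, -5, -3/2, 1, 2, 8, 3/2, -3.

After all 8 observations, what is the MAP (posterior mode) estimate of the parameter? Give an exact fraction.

5315/432

obs 1: x=-7 → posterior Inverse-Gamma(27/10, 103/3)
obs 2: x=-5 → posterior Inverse-Gamma(16/5, 157/3)
obs 3: x=-3/2 → posterior Inverse-Gamma(37/10, 1331/24)
obs 4: x=1 → posterior Inverse-Gamma(21/5, 1331/24)
obs 5: x=2 → posterior Inverse-Gamma(47/10, 1343/24)
obs 6: x=8 → posterior Inverse-Gamma(26/5, 1931/24)
obs 7: x=3/2 → posterior Inverse-Gamma(57/10, 967/12)
obs 8: x=-3 → posterior Inverse-Gamma(31/5, 1063/12)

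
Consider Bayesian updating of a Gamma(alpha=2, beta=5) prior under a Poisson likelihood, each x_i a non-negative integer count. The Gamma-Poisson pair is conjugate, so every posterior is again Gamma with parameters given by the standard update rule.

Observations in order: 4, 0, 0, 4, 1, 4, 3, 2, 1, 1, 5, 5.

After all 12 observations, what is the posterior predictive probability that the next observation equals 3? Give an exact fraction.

442799468220207374972847877599017883256507/2687742757687084344669263063943122125848576

obs 1: x=4 → posterior Gamma(6, 6)
obs 2: x=0 → posterior Gamma(6, 7)
obs 3: x=0 → posterior Gamma(6, 8)
obs 4: x=4 → posterior Gamma(10, 9)
obs 5: x=1 → posterior Gamma(11, 10)
obs 6: x=4 → posterior Gamma(15, 11)
obs 7: x=3 → posterior Gamma(18, 12)
obs 8: x=2 → posterior Gamma(20, 13)
obs 9: x=1 → posterior Gamma(21, 14)
obs 10: x=1 → posterior Gamma(22, 15)
obs 11: x=5 → posterior Gamma(27, 16)
obs 12: x=5 → posterior Gamma(32, 17)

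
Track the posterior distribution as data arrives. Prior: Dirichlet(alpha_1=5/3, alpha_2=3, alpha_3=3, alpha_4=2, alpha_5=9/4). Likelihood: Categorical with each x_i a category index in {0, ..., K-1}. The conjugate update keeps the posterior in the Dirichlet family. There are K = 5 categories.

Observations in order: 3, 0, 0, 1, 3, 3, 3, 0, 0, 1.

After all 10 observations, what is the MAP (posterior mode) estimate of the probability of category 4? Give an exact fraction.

15/203

obs 1: x=3 → posterior Dirichlet(5/3, 3, 3, 3, 9/4)
obs 2: x=0 → posterior Dirichlet(8/3, 3, 3, 3, 9/4)
obs 3: x=0 → posterior Dirichlet(11/3, 3, 3, 3, 9/4)
obs 4: x=1 → posterior Dirichlet(11/3, 4, 3, 3, 9/4)
obs 5: x=3 → posterior Dirichlet(11/3, 4, 3, 4, 9/4)
obs 6: x=3 → posterior Dirichlet(11/3, 4, 3, 5, 9/4)
obs 7: x=3 → posterior Dirichlet(11/3, 4, 3, 6, 9/4)
obs 8: x=0 → posterior Dirichlet(14/3, 4, 3, 6, 9/4)
obs 9: x=0 → posterior Dirichlet(17/3, 4, 3, 6, 9/4)
obs 10: x=1 → posterior Dirichlet(17/3, 5, 3, 6, 9/4)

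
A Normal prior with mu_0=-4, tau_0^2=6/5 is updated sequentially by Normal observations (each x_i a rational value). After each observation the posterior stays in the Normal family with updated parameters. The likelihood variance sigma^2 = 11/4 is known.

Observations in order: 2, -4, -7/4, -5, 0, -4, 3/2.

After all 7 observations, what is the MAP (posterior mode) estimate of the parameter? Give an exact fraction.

-490/223

obs 1: x=2 → posterior Normal(-172/79, 66/79)
obs 2: x=-4 → posterior Normal(-268/103, 66/103)
obs 3: x=-7/4 → posterior Normal(-310/127, 66/127)
obs 4: x=-5 → posterior Normal(-430/151, 66/151)
obs 5: x=0 → posterior Normal(-86/35, 66/175)
obs 6: x=-4 → posterior Normal(-526/199, 66/199)
obs 7: x=3/2 → posterior Normal(-490/223, 66/223)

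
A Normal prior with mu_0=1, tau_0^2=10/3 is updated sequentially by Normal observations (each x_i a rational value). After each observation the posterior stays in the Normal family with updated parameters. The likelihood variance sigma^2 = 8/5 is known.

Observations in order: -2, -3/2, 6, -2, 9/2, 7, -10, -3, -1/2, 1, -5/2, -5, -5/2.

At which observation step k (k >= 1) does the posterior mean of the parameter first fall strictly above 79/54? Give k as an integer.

obs 1: x=-2 → posterior Normal(-38/37, 40/37)
obs 2: x=-3/2 → posterior Normal(-151/124, 20/31)
obs 3: x=6 → posterior Normal(149/174, 40/87)
obs 4: x=-2 → posterior Normal(7/32, 5/14)
obs 5: x=9/2 → posterior Normal(1, 40/137)
obs 6: x=7 → posterior Normal(52/27, 20/81)
obs 7: x=-10 → posterior Normal(62/187, 40/187)
obs 8: x=-3 → posterior Normal(-13/212, 10/53)
obs 9: x=-1/2 → posterior Normal(-17/158, 40/237)
obs 10: x=1 → posterior Normal(-1/524, 20/131)
obs 11: x=-5/2 → posterior Normal(-9/41, 40/287)
obs 12: x=-5 → posterior Normal(-47/78, 5/39)
obs 13: x=-5/2 → posterior Normal(-501/674, 40/337)

k = 6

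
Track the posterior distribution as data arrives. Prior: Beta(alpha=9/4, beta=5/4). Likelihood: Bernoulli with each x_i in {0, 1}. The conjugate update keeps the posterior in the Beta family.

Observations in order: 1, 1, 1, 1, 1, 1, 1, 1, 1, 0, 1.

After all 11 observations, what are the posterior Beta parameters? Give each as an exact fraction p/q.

alpha=49/4, beta=9/4

obs 1: x=1 → posterior Beta(13/4, 5/4)
obs 2: x=1 → posterior Beta(17/4, 5/4)
obs 3: x=1 → posterior Beta(21/4, 5/4)
obs 4: x=1 → posterior Beta(25/4, 5/4)
obs 5: x=1 → posterior Beta(29/4, 5/4)
obs 6: x=1 → posterior Beta(33/4, 5/4)
obs 7: x=1 → posterior Beta(37/4, 5/4)
obs 8: x=1 → posterior Beta(41/4, 5/4)
obs 9: x=1 → posterior Beta(45/4, 5/4)
obs 10: x=0 → posterior Beta(45/4, 9/4)
obs 11: x=1 → posterior Beta(49/4, 9/4)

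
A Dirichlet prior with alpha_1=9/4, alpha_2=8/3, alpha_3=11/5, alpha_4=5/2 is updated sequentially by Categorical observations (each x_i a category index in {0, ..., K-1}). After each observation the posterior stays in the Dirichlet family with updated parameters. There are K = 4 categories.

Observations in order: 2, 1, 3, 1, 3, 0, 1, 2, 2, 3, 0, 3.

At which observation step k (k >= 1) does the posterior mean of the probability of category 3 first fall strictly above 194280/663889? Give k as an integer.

k = 5

obs 1: x=2 → posterior Dirichlet(9/4, 8/3, 16/5, 5/2)
obs 2: x=1 → posterior Dirichlet(9/4, 11/3, 16/5, 5/2)
obs 3: x=3 → posterior Dirichlet(9/4, 11/3, 16/5, 7/2)
obs 4: x=1 → posterior Dirichlet(9/4, 14/3, 16/5, 7/2)
obs 5: x=3 → posterior Dirichlet(9/4, 14/3, 16/5, 9/2)
obs 6: x=0 → posterior Dirichlet(13/4, 14/3, 16/5, 9/2)
obs 7: x=1 → posterior Dirichlet(13/4, 17/3, 16/5, 9/2)
obs 8: x=2 → posterior Dirichlet(13/4, 17/3, 21/5, 9/2)
obs 9: x=2 → posterior Dirichlet(13/4, 17/3, 26/5, 9/2)
obs 10: x=3 → posterior Dirichlet(13/4, 17/3, 26/5, 11/2)
obs 11: x=0 → posterior Dirichlet(17/4, 17/3, 26/5, 11/2)
obs 12: x=3 → posterior Dirichlet(17/4, 17/3, 26/5, 13/2)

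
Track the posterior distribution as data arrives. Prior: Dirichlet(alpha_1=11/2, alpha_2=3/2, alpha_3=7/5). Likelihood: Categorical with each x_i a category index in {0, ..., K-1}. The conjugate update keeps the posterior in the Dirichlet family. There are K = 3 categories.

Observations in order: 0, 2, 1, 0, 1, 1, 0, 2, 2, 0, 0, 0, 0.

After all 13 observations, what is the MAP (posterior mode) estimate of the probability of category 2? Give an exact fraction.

obs 1: x=0 → posterior Dirichlet(13/2, 3/2, 7/5)
obs 2: x=2 → posterior Dirichlet(13/2, 3/2, 12/5)
obs 3: x=1 → posterior Dirichlet(13/2, 5/2, 12/5)
obs 4: x=0 → posterior Dirichlet(15/2, 5/2, 12/5)
obs 5: x=1 → posterior Dirichlet(15/2, 7/2, 12/5)
obs 6: x=1 → posterior Dirichlet(15/2, 9/2, 12/5)
obs 7: x=0 → posterior Dirichlet(17/2, 9/2, 12/5)
obs 8: x=2 → posterior Dirichlet(17/2, 9/2, 17/5)
obs 9: x=2 → posterior Dirichlet(17/2, 9/2, 22/5)
obs 10: x=0 → posterior Dirichlet(19/2, 9/2, 22/5)
obs 11: x=0 → posterior Dirichlet(21/2, 9/2, 22/5)
obs 12: x=0 → posterior Dirichlet(23/2, 9/2, 22/5)
obs 13: x=0 → posterior Dirichlet(25/2, 9/2, 22/5)

17/92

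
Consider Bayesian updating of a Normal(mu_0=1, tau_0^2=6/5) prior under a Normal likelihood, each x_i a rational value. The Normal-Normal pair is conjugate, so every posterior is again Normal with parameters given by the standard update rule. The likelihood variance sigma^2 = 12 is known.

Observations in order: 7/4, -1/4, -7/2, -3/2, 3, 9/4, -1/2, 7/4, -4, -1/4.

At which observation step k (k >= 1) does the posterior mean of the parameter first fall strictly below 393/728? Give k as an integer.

k = 4

obs 1: x=7/4 → posterior Normal(47/44, 12/11)
obs 2: x=-1/4 → posterior Normal(23/24, 1)
obs 3: x=-7/2 → posterior Normal(8/13, 12/13)
obs 4: x=-3/2 → posterior Normal(13/28, 6/7)
obs 5: x=3 → posterior Normal(19/30, 4/5)
obs 6: x=9/4 → posterior Normal(47/64, 3/4)
obs 7: x=-1/2 → posterior Normal(45/68, 12/17)
obs 8: x=7/4 → posterior Normal(13/18, 2/3)
obs 9: x=-4 → posterior Normal(9/19, 12/19)
obs 10: x=-1/4 → posterior Normal(7/16, 3/5)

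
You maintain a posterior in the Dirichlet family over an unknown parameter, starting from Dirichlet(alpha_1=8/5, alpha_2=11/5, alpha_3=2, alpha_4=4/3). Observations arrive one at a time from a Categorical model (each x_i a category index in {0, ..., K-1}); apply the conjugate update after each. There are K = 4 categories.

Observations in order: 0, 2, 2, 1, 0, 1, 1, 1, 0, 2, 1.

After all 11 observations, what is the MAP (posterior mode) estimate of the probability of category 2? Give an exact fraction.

obs 1: x=0 → posterior Dirichlet(13/5, 11/5, 2, 4/3)
obs 2: x=2 → posterior Dirichlet(13/5, 11/5, 3, 4/3)
obs 3: x=2 → posterior Dirichlet(13/5, 11/5, 4, 4/3)
obs 4: x=1 → posterior Dirichlet(13/5, 16/5, 4, 4/3)
obs 5: x=0 → posterior Dirichlet(18/5, 16/5, 4, 4/3)
obs 6: x=1 → posterior Dirichlet(18/5, 21/5, 4, 4/3)
obs 7: x=1 → posterior Dirichlet(18/5, 26/5, 4, 4/3)
obs 8: x=1 → posterior Dirichlet(18/5, 31/5, 4, 4/3)
obs 9: x=0 → posterior Dirichlet(23/5, 31/5, 4, 4/3)
obs 10: x=2 → posterior Dirichlet(23/5, 31/5, 5, 4/3)
obs 11: x=1 → posterior Dirichlet(23/5, 36/5, 5, 4/3)

15/53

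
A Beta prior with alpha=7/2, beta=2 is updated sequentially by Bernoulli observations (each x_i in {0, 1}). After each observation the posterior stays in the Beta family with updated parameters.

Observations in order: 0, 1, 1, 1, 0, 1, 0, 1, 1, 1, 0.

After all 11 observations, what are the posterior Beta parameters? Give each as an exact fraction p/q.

obs 1: x=0 → posterior Beta(7/2, 3)
obs 2: x=1 → posterior Beta(9/2, 3)
obs 3: x=1 → posterior Beta(11/2, 3)
obs 4: x=1 → posterior Beta(13/2, 3)
obs 5: x=0 → posterior Beta(13/2, 4)
obs 6: x=1 → posterior Beta(15/2, 4)
obs 7: x=0 → posterior Beta(15/2, 5)
obs 8: x=1 → posterior Beta(17/2, 5)
obs 9: x=1 → posterior Beta(19/2, 5)
obs 10: x=1 → posterior Beta(21/2, 5)
obs 11: x=0 → posterior Beta(21/2, 6)

alpha=21/2, beta=6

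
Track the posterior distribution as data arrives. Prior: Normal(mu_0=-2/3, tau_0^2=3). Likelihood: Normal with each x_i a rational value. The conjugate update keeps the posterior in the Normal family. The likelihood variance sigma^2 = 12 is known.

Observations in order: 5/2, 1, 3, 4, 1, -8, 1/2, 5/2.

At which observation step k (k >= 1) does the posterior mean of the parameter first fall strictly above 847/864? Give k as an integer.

obs 1: x=5/2 → posterior Normal(-1/30, 12/5)
obs 2: x=1 → posterior Normal(5/36, 2)
obs 3: x=3 → posterior Normal(23/42, 12/7)
obs 4: x=4 → posterior Normal(47/48, 3/2)
obs 5: x=1 → posterior Normal(53/54, 4/3)
obs 6: x=-8 → posterior Normal(1/12, 6/5)
obs 7: x=1/2 → posterior Normal(4/33, 12/11)
obs 8: x=5/2 → posterior Normal(23/72, 1)

k = 5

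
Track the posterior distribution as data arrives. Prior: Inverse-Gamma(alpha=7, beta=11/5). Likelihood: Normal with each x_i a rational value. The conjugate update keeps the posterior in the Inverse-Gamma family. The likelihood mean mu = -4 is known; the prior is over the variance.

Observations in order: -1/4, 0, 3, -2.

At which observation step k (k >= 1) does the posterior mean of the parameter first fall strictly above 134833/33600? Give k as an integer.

obs 1: x=-1/4 → posterior Inverse-Gamma(15/2, 1477/160)
obs 2: x=0 → posterior Inverse-Gamma(8, 2757/160)
obs 3: x=3 → posterior Inverse-Gamma(17/2, 6677/160)
obs 4: x=-2 → posterior Inverse-Gamma(9, 6997/160)

k = 3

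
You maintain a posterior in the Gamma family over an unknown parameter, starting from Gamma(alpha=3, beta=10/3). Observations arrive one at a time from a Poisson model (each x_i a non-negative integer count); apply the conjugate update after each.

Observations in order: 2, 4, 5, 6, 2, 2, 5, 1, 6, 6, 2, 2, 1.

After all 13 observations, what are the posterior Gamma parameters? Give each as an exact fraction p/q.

alpha=47, beta=49/3

obs 1: x=2 → posterior Gamma(5, 13/3)
obs 2: x=4 → posterior Gamma(9, 16/3)
obs 3: x=5 → posterior Gamma(14, 19/3)
obs 4: x=6 → posterior Gamma(20, 22/3)
obs 5: x=2 → posterior Gamma(22, 25/3)
obs 6: x=2 → posterior Gamma(24, 28/3)
obs 7: x=5 → posterior Gamma(29, 31/3)
obs 8: x=1 → posterior Gamma(30, 34/3)
obs 9: x=6 → posterior Gamma(36, 37/3)
obs 10: x=6 → posterior Gamma(42, 40/3)
obs 11: x=2 → posterior Gamma(44, 43/3)
obs 12: x=2 → posterior Gamma(46, 46/3)
obs 13: x=1 → posterior Gamma(47, 49/3)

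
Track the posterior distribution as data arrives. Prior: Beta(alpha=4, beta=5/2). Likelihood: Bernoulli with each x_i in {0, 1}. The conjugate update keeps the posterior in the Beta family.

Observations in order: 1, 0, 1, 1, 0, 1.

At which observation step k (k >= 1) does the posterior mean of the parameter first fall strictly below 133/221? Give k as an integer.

k = 2

obs 1: x=1 → posterior Beta(5, 5/2)
obs 2: x=0 → posterior Beta(5, 7/2)
obs 3: x=1 → posterior Beta(6, 7/2)
obs 4: x=1 → posterior Beta(7, 7/2)
obs 5: x=0 → posterior Beta(7, 9/2)
obs 6: x=1 → posterior Beta(8, 9/2)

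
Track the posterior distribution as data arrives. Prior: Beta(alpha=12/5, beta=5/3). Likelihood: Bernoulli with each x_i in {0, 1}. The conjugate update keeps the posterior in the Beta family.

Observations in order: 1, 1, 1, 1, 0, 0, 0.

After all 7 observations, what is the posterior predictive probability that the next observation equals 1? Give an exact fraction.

48/83

obs 1: x=1 → posterior Beta(17/5, 5/3)
obs 2: x=1 → posterior Beta(22/5, 5/3)
obs 3: x=1 → posterior Beta(27/5, 5/3)
obs 4: x=1 → posterior Beta(32/5, 5/3)
obs 5: x=0 → posterior Beta(32/5, 8/3)
obs 6: x=0 → posterior Beta(32/5, 11/3)
obs 7: x=0 → posterior Beta(32/5, 14/3)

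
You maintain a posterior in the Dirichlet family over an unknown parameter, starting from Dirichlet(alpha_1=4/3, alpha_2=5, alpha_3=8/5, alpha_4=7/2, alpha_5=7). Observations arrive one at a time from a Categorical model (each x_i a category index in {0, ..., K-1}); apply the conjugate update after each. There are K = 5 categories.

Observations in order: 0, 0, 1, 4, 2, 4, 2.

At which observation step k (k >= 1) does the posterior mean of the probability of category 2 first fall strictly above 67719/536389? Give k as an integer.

k = 7

obs 1: x=0 → posterior Dirichlet(7/3, 5, 8/5, 7/2, 7)
obs 2: x=0 → posterior Dirichlet(10/3, 5, 8/5, 7/2, 7)
obs 3: x=1 → posterior Dirichlet(10/3, 6, 8/5, 7/2, 7)
obs 4: x=4 → posterior Dirichlet(10/3, 6, 8/5, 7/2, 8)
obs 5: x=2 → posterior Dirichlet(10/3, 6, 13/5, 7/2, 8)
obs 6: x=4 → posterior Dirichlet(10/3, 6, 13/5, 7/2, 9)
obs 7: x=2 → posterior Dirichlet(10/3, 6, 18/5, 7/2, 9)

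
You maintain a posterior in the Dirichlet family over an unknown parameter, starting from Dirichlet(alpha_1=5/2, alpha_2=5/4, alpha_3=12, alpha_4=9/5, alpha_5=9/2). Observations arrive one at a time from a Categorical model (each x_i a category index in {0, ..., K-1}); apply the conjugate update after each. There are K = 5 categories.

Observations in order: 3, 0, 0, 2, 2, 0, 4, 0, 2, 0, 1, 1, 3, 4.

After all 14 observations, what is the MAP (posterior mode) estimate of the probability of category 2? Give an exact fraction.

280/621

obs 1: x=3 → posterior Dirichlet(5/2, 5/4, 12, 14/5, 9/2)
obs 2: x=0 → posterior Dirichlet(7/2, 5/4, 12, 14/5, 9/2)
obs 3: x=0 → posterior Dirichlet(9/2, 5/4, 12, 14/5, 9/2)
obs 4: x=2 → posterior Dirichlet(9/2, 5/4, 13, 14/5, 9/2)
obs 5: x=2 → posterior Dirichlet(9/2, 5/4, 14, 14/5, 9/2)
obs 6: x=0 → posterior Dirichlet(11/2, 5/4, 14, 14/5, 9/2)
obs 7: x=4 → posterior Dirichlet(11/2, 5/4, 14, 14/5, 11/2)
obs 8: x=0 → posterior Dirichlet(13/2, 5/4, 14, 14/5, 11/2)
obs 9: x=2 → posterior Dirichlet(13/2, 5/4, 15, 14/5, 11/2)
obs 10: x=0 → posterior Dirichlet(15/2, 5/4, 15, 14/5, 11/2)
obs 11: x=1 → posterior Dirichlet(15/2, 9/4, 15, 14/5, 11/2)
obs 12: x=1 → posterior Dirichlet(15/2, 13/4, 15, 14/5, 11/2)
obs 13: x=3 → posterior Dirichlet(15/2, 13/4, 15, 19/5, 11/2)
obs 14: x=4 → posterior Dirichlet(15/2, 13/4, 15, 19/5, 13/2)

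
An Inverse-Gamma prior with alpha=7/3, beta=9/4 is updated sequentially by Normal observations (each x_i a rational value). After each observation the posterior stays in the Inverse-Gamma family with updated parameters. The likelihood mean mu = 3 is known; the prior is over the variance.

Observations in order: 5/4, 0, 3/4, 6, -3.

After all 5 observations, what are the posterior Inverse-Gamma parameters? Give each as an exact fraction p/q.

obs 1: x=5/4 → posterior Inverse-Gamma(17/6, 121/32)
obs 2: x=0 → posterior Inverse-Gamma(10/3, 265/32)
obs 3: x=3/4 → posterior Inverse-Gamma(23/6, 173/16)
obs 4: x=6 → posterior Inverse-Gamma(13/3, 245/16)
obs 5: x=-3 → posterior Inverse-Gamma(29/6, 533/16)

alpha=29/6, beta=533/16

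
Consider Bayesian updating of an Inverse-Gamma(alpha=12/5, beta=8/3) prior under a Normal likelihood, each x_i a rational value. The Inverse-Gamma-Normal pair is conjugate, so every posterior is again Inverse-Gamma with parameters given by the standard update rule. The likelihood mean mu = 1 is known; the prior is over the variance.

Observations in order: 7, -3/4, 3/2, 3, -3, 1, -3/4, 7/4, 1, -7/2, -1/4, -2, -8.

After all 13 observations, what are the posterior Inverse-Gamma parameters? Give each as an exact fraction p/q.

alpha=89/10, beta=2161/24

obs 1: x=7 → posterior Inverse-Gamma(29/10, 62/3)
obs 2: x=-3/4 → posterior Inverse-Gamma(17/5, 2131/96)
obs 3: x=3/2 → posterior Inverse-Gamma(39/10, 2143/96)
obs 4: x=3 → posterior Inverse-Gamma(22/5, 2335/96)
obs 5: x=-3 → posterior Inverse-Gamma(49/10, 3103/96)
obs 6: x=1 → posterior Inverse-Gamma(27/5, 3103/96)
obs 7: x=-3/4 → posterior Inverse-Gamma(59/10, 1625/48)
obs 8: x=7/4 → posterior Inverse-Gamma(32/5, 3277/96)
obs 9: x=1 → posterior Inverse-Gamma(69/10, 3277/96)
obs 10: x=-7/2 → posterior Inverse-Gamma(37/5, 4249/96)
obs 11: x=-1/4 → posterior Inverse-Gamma(79/10, 1081/24)
obs 12: x=-2 → posterior Inverse-Gamma(42/5, 1189/24)
obs 13: x=-8 → posterior Inverse-Gamma(89/10, 2161/24)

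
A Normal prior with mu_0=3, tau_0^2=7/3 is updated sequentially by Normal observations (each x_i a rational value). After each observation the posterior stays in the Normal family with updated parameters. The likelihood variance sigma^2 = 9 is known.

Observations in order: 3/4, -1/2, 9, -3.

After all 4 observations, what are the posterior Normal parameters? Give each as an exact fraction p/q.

mu_0=499/220, tau_0^2=63/55

obs 1: x=3/4 → posterior Normal(345/136, 63/34)
obs 2: x=-1/2 → posterior Normal(331/164, 63/41)
obs 3: x=9 → posterior Normal(583/192, 21/16)
obs 4: x=-3 → posterior Normal(499/220, 63/55)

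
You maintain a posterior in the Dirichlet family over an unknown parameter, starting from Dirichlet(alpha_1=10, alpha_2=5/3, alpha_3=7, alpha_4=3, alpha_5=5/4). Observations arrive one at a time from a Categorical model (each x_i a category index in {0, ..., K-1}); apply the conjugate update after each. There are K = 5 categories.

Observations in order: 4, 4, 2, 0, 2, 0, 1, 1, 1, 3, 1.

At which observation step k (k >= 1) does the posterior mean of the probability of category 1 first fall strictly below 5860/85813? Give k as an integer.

k = 2

obs 1: x=4 → posterior Dirichlet(10, 5/3, 7, 3, 9/4)
obs 2: x=4 → posterior Dirichlet(10, 5/3, 7, 3, 13/4)
obs 3: x=2 → posterior Dirichlet(10, 5/3, 8, 3, 13/4)
obs 4: x=0 → posterior Dirichlet(11, 5/3, 8, 3, 13/4)
obs 5: x=2 → posterior Dirichlet(11, 5/3, 9, 3, 13/4)
obs 6: x=0 → posterior Dirichlet(12, 5/3, 9, 3, 13/4)
obs 7: x=1 → posterior Dirichlet(12, 8/3, 9, 3, 13/4)
obs 8: x=1 → posterior Dirichlet(12, 11/3, 9, 3, 13/4)
obs 9: x=1 → posterior Dirichlet(12, 14/3, 9, 3, 13/4)
obs 10: x=3 → posterior Dirichlet(12, 14/3, 9, 4, 13/4)
obs 11: x=1 → posterior Dirichlet(12, 17/3, 9, 4, 13/4)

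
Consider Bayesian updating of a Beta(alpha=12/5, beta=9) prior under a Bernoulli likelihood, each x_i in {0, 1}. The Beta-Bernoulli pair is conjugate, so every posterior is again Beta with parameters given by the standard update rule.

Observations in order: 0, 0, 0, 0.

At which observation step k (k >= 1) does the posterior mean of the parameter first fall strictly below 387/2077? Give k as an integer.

obs 1: x=0 → posterior Beta(12/5, 10)
obs 2: x=0 → posterior Beta(12/5, 11)
obs 3: x=0 → posterior Beta(12/5, 12)
obs 4: x=0 → posterior Beta(12/5, 13)

k = 2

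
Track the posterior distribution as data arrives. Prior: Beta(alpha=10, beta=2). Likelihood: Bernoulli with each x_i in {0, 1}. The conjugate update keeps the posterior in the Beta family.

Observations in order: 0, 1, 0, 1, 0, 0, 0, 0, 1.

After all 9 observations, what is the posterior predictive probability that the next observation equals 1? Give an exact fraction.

obs 1: x=0 → posterior Beta(10, 3)
obs 2: x=1 → posterior Beta(11, 3)
obs 3: x=0 → posterior Beta(11, 4)
obs 4: x=1 → posterior Beta(12, 4)
obs 5: x=0 → posterior Beta(12, 5)
obs 6: x=0 → posterior Beta(12, 6)
obs 7: x=0 → posterior Beta(12, 7)
obs 8: x=0 → posterior Beta(12, 8)
obs 9: x=1 → posterior Beta(13, 8)

13/21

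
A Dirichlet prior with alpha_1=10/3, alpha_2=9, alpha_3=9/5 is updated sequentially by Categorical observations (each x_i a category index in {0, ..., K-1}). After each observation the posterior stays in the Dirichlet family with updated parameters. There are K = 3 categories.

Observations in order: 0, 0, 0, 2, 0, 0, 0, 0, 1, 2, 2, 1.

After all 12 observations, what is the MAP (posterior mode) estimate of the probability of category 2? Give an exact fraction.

obs 1: x=0 → posterior Dirichlet(13/3, 9, 9/5)
obs 2: x=0 → posterior Dirichlet(16/3, 9, 9/5)
obs 3: x=0 → posterior Dirichlet(19/3, 9, 9/5)
obs 4: x=2 → posterior Dirichlet(19/3, 9, 14/5)
obs 5: x=0 → posterior Dirichlet(22/3, 9, 14/5)
obs 6: x=0 → posterior Dirichlet(25/3, 9, 14/5)
obs 7: x=0 → posterior Dirichlet(28/3, 9, 14/5)
obs 8: x=0 → posterior Dirichlet(31/3, 9, 14/5)
obs 9: x=1 → posterior Dirichlet(31/3, 10, 14/5)
obs 10: x=2 → posterior Dirichlet(31/3, 10, 19/5)
obs 11: x=2 → posterior Dirichlet(31/3, 10, 24/5)
obs 12: x=1 → posterior Dirichlet(31/3, 11, 24/5)

57/347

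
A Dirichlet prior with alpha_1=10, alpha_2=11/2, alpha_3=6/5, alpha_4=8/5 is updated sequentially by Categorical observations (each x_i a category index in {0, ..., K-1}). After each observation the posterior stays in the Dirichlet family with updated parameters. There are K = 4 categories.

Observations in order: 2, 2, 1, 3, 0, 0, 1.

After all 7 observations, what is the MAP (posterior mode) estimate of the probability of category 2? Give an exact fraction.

obs 1: x=2 → posterior Dirichlet(10, 11/2, 11/5, 8/5)
obs 2: x=2 → posterior Dirichlet(10, 11/2, 16/5, 8/5)
obs 3: x=1 → posterior Dirichlet(10, 13/2, 16/5, 8/5)
obs 4: x=3 → posterior Dirichlet(10, 13/2, 16/5, 13/5)
obs 5: x=0 → posterior Dirichlet(11, 13/2, 16/5, 13/5)
obs 6: x=0 → posterior Dirichlet(12, 13/2, 16/5, 13/5)
obs 7: x=1 → posterior Dirichlet(12, 15/2, 16/5, 13/5)

22/213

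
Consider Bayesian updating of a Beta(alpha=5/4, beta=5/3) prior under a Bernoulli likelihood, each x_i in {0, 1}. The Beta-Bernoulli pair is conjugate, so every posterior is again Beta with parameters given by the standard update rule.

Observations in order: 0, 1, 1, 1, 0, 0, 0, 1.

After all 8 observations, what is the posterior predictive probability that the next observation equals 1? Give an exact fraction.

63/131

obs 1: x=0 → posterior Beta(5/4, 8/3)
obs 2: x=1 → posterior Beta(9/4, 8/3)
obs 3: x=1 → posterior Beta(13/4, 8/3)
obs 4: x=1 → posterior Beta(17/4, 8/3)
obs 5: x=0 → posterior Beta(17/4, 11/3)
obs 6: x=0 → posterior Beta(17/4, 14/3)
obs 7: x=0 → posterior Beta(17/4, 17/3)
obs 8: x=1 → posterior Beta(21/4, 17/3)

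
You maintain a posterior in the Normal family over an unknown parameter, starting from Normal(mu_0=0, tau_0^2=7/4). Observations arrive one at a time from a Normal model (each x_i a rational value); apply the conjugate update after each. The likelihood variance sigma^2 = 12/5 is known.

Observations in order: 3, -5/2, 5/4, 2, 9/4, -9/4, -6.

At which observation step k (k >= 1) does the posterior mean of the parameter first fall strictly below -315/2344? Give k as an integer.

k = 7

obs 1: x=3 → posterior Normal(105/83, 84/83)
obs 2: x=-5/2 → posterior Normal(35/236, 42/59)
obs 3: x=5/4 → posterior Normal(245/612, 28/51)
obs 4: x=2 → posterior Normal(525/752, 21/47)
obs 5: x=9/4 → posterior Normal(210/223, 84/223)
obs 6: x=-9/4 → posterior Normal(175/344, 14/43)
obs 7: x=-6 → posterior Normal(-315/1172, 84/293)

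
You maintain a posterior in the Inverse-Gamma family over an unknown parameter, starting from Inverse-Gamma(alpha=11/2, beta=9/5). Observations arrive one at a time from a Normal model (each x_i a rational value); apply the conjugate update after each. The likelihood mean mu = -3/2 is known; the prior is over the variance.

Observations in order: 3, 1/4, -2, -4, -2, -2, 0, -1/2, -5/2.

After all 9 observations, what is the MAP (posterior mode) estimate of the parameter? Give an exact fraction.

obs 1: x=3 → posterior Inverse-Gamma(6, 477/40)
obs 2: x=1/4 → posterior Inverse-Gamma(13/2, 2153/160)
obs 3: x=-2 → posterior Inverse-Gamma(7, 2173/160)
obs 4: x=-4 → posterior Inverse-Gamma(15/2, 2673/160)
obs 5: x=-2 → posterior Inverse-Gamma(8, 2693/160)
obs 6: x=-2 → posterior Inverse-Gamma(17/2, 2713/160)
obs 7: x=0 → posterior Inverse-Gamma(9, 2893/160)
obs 8: x=-1/2 → posterior Inverse-Gamma(19/2, 2973/160)
obs 9: x=-5/2 → posterior Inverse-Gamma(10, 3053/160)

3053/1760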